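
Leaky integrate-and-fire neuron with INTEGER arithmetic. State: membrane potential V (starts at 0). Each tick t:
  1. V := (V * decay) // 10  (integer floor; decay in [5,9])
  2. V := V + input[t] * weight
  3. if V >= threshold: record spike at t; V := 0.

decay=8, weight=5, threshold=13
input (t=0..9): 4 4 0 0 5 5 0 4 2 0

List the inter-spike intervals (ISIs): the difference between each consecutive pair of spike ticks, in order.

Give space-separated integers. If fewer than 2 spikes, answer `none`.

t=0: input=4 -> V=0 FIRE
t=1: input=4 -> V=0 FIRE
t=2: input=0 -> V=0
t=3: input=0 -> V=0
t=4: input=5 -> V=0 FIRE
t=5: input=5 -> V=0 FIRE
t=6: input=0 -> V=0
t=7: input=4 -> V=0 FIRE
t=8: input=2 -> V=10
t=9: input=0 -> V=8

Answer: 1 3 1 2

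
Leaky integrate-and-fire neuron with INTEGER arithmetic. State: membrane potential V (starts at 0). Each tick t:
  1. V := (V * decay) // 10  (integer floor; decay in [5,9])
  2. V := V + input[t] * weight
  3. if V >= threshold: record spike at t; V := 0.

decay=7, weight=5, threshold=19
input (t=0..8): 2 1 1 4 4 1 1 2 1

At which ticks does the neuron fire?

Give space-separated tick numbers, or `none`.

t=0: input=2 -> V=10
t=1: input=1 -> V=12
t=2: input=1 -> V=13
t=3: input=4 -> V=0 FIRE
t=4: input=4 -> V=0 FIRE
t=5: input=1 -> V=5
t=6: input=1 -> V=8
t=7: input=2 -> V=15
t=8: input=1 -> V=15

Answer: 3 4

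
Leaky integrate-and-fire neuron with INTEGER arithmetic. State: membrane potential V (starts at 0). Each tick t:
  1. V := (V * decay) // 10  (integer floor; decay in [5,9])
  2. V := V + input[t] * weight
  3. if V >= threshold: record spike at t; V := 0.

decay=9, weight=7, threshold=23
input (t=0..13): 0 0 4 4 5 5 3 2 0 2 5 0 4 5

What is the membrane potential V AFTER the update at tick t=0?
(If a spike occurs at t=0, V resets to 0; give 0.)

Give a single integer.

t=0: input=0 -> V=0
t=1: input=0 -> V=0
t=2: input=4 -> V=0 FIRE
t=3: input=4 -> V=0 FIRE
t=4: input=5 -> V=0 FIRE
t=5: input=5 -> V=0 FIRE
t=6: input=3 -> V=21
t=7: input=2 -> V=0 FIRE
t=8: input=0 -> V=0
t=9: input=2 -> V=14
t=10: input=5 -> V=0 FIRE
t=11: input=0 -> V=0
t=12: input=4 -> V=0 FIRE
t=13: input=5 -> V=0 FIRE

Answer: 0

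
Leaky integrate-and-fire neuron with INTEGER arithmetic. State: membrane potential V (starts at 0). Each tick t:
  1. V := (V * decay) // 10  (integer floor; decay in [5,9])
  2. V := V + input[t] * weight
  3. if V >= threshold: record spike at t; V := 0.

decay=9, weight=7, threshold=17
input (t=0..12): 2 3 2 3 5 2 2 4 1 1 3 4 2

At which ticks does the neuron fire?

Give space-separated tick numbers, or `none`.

t=0: input=2 -> V=14
t=1: input=3 -> V=0 FIRE
t=2: input=2 -> V=14
t=3: input=3 -> V=0 FIRE
t=4: input=5 -> V=0 FIRE
t=5: input=2 -> V=14
t=6: input=2 -> V=0 FIRE
t=7: input=4 -> V=0 FIRE
t=8: input=1 -> V=7
t=9: input=1 -> V=13
t=10: input=3 -> V=0 FIRE
t=11: input=4 -> V=0 FIRE
t=12: input=2 -> V=14

Answer: 1 3 4 6 7 10 11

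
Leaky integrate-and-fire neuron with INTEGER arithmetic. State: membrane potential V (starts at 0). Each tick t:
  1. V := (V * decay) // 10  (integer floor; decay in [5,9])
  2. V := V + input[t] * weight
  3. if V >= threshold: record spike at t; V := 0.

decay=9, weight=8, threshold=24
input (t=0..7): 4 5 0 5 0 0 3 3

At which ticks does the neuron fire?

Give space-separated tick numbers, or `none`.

t=0: input=4 -> V=0 FIRE
t=1: input=5 -> V=0 FIRE
t=2: input=0 -> V=0
t=3: input=5 -> V=0 FIRE
t=4: input=0 -> V=0
t=5: input=0 -> V=0
t=6: input=3 -> V=0 FIRE
t=7: input=3 -> V=0 FIRE

Answer: 0 1 3 6 7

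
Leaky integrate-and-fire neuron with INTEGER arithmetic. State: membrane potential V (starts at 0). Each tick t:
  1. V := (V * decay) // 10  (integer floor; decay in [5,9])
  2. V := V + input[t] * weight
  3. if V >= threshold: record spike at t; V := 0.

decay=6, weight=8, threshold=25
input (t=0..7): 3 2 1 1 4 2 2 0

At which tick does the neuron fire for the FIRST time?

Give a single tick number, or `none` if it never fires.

Answer: 1

Derivation:
t=0: input=3 -> V=24
t=1: input=2 -> V=0 FIRE
t=2: input=1 -> V=8
t=3: input=1 -> V=12
t=4: input=4 -> V=0 FIRE
t=5: input=2 -> V=16
t=6: input=2 -> V=0 FIRE
t=7: input=0 -> V=0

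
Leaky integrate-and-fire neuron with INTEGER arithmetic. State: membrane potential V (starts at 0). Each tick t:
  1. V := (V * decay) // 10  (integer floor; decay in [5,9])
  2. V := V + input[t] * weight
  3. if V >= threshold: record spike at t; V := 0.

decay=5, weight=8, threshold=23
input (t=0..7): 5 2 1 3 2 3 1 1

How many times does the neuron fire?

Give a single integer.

Answer: 3

Derivation:
t=0: input=5 -> V=0 FIRE
t=1: input=2 -> V=16
t=2: input=1 -> V=16
t=3: input=3 -> V=0 FIRE
t=4: input=2 -> V=16
t=5: input=3 -> V=0 FIRE
t=6: input=1 -> V=8
t=7: input=1 -> V=12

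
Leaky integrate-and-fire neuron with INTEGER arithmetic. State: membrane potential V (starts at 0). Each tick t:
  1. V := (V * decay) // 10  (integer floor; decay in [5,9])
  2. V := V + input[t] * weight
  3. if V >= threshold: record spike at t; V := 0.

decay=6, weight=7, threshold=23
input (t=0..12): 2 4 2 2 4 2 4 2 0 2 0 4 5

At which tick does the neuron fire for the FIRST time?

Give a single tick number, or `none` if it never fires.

Answer: 1

Derivation:
t=0: input=2 -> V=14
t=1: input=4 -> V=0 FIRE
t=2: input=2 -> V=14
t=3: input=2 -> V=22
t=4: input=4 -> V=0 FIRE
t=5: input=2 -> V=14
t=6: input=4 -> V=0 FIRE
t=7: input=2 -> V=14
t=8: input=0 -> V=8
t=9: input=2 -> V=18
t=10: input=0 -> V=10
t=11: input=4 -> V=0 FIRE
t=12: input=5 -> V=0 FIRE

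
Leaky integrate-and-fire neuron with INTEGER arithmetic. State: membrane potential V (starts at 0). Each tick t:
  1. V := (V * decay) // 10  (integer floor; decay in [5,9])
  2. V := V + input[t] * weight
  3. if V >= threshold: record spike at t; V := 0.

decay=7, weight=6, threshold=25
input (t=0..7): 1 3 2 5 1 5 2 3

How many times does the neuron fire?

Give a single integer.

Answer: 4

Derivation:
t=0: input=1 -> V=6
t=1: input=3 -> V=22
t=2: input=2 -> V=0 FIRE
t=3: input=5 -> V=0 FIRE
t=4: input=1 -> V=6
t=5: input=5 -> V=0 FIRE
t=6: input=2 -> V=12
t=7: input=3 -> V=0 FIRE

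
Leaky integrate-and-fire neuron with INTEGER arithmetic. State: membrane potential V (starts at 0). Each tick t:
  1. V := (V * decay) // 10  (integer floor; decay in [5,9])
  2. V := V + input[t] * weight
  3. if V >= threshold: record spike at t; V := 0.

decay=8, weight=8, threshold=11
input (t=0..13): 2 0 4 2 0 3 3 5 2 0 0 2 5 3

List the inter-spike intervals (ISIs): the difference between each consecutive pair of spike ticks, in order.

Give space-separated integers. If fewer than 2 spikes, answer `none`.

t=0: input=2 -> V=0 FIRE
t=1: input=0 -> V=0
t=2: input=4 -> V=0 FIRE
t=3: input=2 -> V=0 FIRE
t=4: input=0 -> V=0
t=5: input=3 -> V=0 FIRE
t=6: input=3 -> V=0 FIRE
t=7: input=5 -> V=0 FIRE
t=8: input=2 -> V=0 FIRE
t=9: input=0 -> V=0
t=10: input=0 -> V=0
t=11: input=2 -> V=0 FIRE
t=12: input=5 -> V=0 FIRE
t=13: input=3 -> V=0 FIRE

Answer: 2 1 2 1 1 1 3 1 1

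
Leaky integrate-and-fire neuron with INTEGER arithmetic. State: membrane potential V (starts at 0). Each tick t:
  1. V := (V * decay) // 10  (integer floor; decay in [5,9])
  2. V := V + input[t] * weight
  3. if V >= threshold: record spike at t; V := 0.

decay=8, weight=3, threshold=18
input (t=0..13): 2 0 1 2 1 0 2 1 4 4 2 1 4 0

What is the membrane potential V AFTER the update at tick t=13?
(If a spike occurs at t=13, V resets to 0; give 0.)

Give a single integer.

Answer: 0

Derivation:
t=0: input=2 -> V=6
t=1: input=0 -> V=4
t=2: input=1 -> V=6
t=3: input=2 -> V=10
t=4: input=1 -> V=11
t=5: input=0 -> V=8
t=6: input=2 -> V=12
t=7: input=1 -> V=12
t=8: input=4 -> V=0 FIRE
t=9: input=4 -> V=12
t=10: input=2 -> V=15
t=11: input=1 -> V=15
t=12: input=4 -> V=0 FIRE
t=13: input=0 -> V=0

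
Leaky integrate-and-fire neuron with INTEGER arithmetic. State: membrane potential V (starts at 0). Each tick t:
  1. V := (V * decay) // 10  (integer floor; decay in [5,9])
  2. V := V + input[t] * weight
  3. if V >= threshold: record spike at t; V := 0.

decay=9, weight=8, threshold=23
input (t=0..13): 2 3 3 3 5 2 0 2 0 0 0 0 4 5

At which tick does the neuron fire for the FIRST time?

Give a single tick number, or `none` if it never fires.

Answer: 1

Derivation:
t=0: input=2 -> V=16
t=1: input=3 -> V=0 FIRE
t=2: input=3 -> V=0 FIRE
t=3: input=3 -> V=0 FIRE
t=4: input=5 -> V=0 FIRE
t=5: input=2 -> V=16
t=6: input=0 -> V=14
t=7: input=2 -> V=0 FIRE
t=8: input=0 -> V=0
t=9: input=0 -> V=0
t=10: input=0 -> V=0
t=11: input=0 -> V=0
t=12: input=4 -> V=0 FIRE
t=13: input=5 -> V=0 FIRE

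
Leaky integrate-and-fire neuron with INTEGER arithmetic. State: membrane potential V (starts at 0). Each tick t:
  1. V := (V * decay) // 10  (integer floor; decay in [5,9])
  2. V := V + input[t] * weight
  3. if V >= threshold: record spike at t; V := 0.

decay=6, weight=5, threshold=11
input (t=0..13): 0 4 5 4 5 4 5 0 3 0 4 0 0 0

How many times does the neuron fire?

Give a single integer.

Answer: 8

Derivation:
t=0: input=0 -> V=0
t=1: input=4 -> V=0 FIRE
t=2: input=5 -> V=0 FIRE
t=3: input=4 -> V=0 FIRE
t=4: input=5 -> V=0 FIRE
t=5: input=4 -> V=0 FIRE
t=6: input=5 -> V=0 FIRE
t=7: input=0 -> V=0
t=8: input=3 -> V=0 FIRE
t=9: input=0 -> V=0
t=10: input=4 -> V=0 FIRE
t=11: input=0 -> V=0
t=12: input=0 -> V=0
t=13: input=0 -> V=0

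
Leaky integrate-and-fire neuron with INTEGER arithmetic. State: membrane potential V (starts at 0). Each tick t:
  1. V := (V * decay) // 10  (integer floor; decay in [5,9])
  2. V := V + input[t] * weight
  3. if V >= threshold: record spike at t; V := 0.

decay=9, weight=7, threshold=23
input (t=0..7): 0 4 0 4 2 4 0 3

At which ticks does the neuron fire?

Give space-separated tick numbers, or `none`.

Answer: 1 3 5

Derivation:
t=0: input=0 -> V=0
t=1: input=4 -> V=0 FIRE
t=2: input=0 -> V=0
t=3: input=4 -> V=0 FIRE
t=4: input=2 -> V=14
t=5: input=4 -> V=0 FIRE
t=6: input=0 -> V=0
t=7: input=3 -> V=21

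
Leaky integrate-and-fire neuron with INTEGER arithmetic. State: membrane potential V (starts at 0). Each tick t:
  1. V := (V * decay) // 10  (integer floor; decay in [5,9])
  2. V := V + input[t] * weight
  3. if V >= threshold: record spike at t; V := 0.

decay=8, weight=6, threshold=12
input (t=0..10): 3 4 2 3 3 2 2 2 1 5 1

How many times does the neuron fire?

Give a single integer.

Answer: 9

Derivation:
t=0: input=3 -> V=0 FIRE
t=1: input=4 -> V=0 FIRE
t=2: input=2 -> V=0 FIRE
t=3: input=3 -> V=0 FIRE
t=4: input=3 -> V=0 FIRE
t=5: input=2 -> V=0 FIRE
t=6: input=2 -> V=0 FIRE
t=7: input=2 -> V=0 FIRE
t=8: input=1 -> V=6
t=9: input=5 -> V=0 FIRE
t=10: input=1 -> V=6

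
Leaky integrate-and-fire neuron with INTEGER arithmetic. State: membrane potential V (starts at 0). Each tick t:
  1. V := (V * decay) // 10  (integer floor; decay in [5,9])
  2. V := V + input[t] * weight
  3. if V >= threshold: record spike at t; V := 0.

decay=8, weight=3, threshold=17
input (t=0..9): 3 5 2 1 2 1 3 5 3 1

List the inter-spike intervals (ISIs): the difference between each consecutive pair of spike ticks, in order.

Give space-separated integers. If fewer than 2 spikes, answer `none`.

Answer: 5 2

Derivation:
t=0: input=3 -> V=9
t=1: input=5 -> V=0 FIRE
t=2: input=2 -> V=6
t=3: input=1 -> V=7
t=4: input=2 -> V=11
t=5: input=1 -> V=11
t=6: input=3 -> V=0 FIRE
t=7: input=5 -> V=15
t=8: input=3 -> V=0 FIRE
t=9: input=1 -> V=3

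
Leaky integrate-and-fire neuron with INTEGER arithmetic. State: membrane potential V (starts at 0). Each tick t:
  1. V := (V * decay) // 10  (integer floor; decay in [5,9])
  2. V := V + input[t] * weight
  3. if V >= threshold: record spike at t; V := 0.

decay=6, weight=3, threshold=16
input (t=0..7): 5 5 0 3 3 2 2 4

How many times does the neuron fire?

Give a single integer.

t=0: input=5 -> V=15
t=1: input=5 -> V=0 FIRE
t=2: input=0 -> V=0
t=3: input=3 -> V=9
t=4: input=3 -> V=14
t=5: input=2 -> V=14
t=6: input=2 -> V=14
t=7: input=4 -> V=0 FIRE

Answer: 2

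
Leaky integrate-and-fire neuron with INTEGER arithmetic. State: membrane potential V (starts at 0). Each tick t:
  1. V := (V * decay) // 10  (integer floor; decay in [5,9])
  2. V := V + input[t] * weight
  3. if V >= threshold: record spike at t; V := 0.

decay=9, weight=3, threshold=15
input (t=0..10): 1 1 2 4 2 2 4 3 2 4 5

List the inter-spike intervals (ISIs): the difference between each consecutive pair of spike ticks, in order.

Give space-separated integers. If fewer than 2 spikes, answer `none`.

Answer: 3 3 1

Derivation:
t=0: input=1 -> V=3
t=1: input=1 -> V=5
t=2: input=2 -> V=10
t=3: input=4 -> V=0 FIRE
t=4: input=2 -> V=6
t=5: input=2 -> V=11
t=6: input=4 -> V=0 FIRE
t=7: input=3 -> V=9
t=8: input=2 -> V=14
t=9: input=4 -> V=0 FIRE
t=10: input=5 -> V=0 FIRE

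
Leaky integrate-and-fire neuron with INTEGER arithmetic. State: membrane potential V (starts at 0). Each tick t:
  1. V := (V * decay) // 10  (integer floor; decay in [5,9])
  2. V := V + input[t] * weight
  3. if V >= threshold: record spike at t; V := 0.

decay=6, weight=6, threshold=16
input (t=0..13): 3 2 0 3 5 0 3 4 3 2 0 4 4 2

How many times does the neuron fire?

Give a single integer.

Answer: 8

Derivation:
t=0: input=3 -> V=0 FIRE
t=1: input=2 -> V=12
t=2: input=0 -> V=7
t=3: input=3 -> V=0 FIRE
t=4: input=5 -> V=0 FIRE
t=5: input=0 -> V=0
t=6: input=3 -> V=0 FIRE
t=7: input=4 -> V=0 FIRE
t=8: input=3 -> V=0 FIRE
t=9: input=2 -> V=12
t=10: input=0 -> V=7
t=11: input=4 -> V=0 FIRE
t=12: input=4 -> V=0 FIRE
t=13: input=2 -> V=12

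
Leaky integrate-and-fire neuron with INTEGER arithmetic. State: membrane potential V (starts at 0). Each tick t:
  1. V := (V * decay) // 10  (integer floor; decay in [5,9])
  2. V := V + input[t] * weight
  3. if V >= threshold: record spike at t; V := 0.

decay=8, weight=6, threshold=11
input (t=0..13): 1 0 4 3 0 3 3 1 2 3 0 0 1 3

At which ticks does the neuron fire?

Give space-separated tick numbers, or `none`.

t=0: input=1 -> V=6
t=1: input=0 -> V=4
t=2: input=4 -> V=0 FIRE
t=3: input=3 -> V=0 FIRE
t=4: input=0 -> V=0
t=5: input=3 -> V=0 FIRE
t=6: input=3 -> V=0 FIRE
t=7: input=1 -> V=6
t=8: input=2 -> V=0 FIRE
t=9: input=3 -> V=0 FIRE
t=10: input=0 -> V=0
t=11: input=0 -> V=0
t=12: input=1 -> V=6
t=13: input=3 -> V=0 FIRE

Answer: 2 3 5 6 8 9 13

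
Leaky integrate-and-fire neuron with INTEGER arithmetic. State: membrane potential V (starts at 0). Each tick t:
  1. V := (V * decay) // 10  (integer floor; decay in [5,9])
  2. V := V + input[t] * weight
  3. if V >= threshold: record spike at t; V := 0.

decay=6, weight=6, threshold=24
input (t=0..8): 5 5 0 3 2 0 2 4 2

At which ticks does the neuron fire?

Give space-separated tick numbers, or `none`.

t=0: input=5 -> V=0 FIRE
t=1: input=5 -> V=0 FIRE
t=2: input=0 -> V=0
t=3: input=3 -> V=18
t=4: input=2 -> V=22
t=5: input=0 -> V=13
t=6: input=2 -> V=19
t=7: input=4 -> V=0 FIRE
t=8: input=2 -> V=12

Answer: 0 1 7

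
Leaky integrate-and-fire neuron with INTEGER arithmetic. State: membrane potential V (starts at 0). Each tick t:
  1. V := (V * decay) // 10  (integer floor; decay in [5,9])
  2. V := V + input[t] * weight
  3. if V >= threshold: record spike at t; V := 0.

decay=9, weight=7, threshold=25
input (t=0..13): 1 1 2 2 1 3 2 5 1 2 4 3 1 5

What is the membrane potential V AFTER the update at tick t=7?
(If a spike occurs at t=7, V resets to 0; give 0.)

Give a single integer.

t=0: input=1 -> V=7
t=1: input=1 -> V=13
t=2: input=2 -> V=0 FIRE
t=3: input=2 -> V=14
t=4: input=1 -> V=19
t=5: input=3 -> V=0 FIRE
t=6: input=2 -> V=14
t=7: input=5 -> V=0 FIRE
t=8: input=1 -> V=7
t=9: input=2 -> V=20
t=10: input=4 -> V=0 FIRE
t=11: input=3 -> V=21
t=12: input=1 -> V=0 FIRE
t=13: input=5 -> V=0 FIRE

Answer: 0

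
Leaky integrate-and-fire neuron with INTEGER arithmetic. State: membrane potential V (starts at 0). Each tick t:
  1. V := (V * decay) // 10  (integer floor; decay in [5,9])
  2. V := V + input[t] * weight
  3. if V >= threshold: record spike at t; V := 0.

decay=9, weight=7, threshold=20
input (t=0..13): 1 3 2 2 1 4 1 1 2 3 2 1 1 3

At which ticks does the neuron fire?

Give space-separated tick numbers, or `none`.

t=0: input=1 -> V=7
t=1: input=3 -> V=0 FIRE
t=2: input=2 -> V=14
t=3: input=2 -> V=0 FIRE
t=4: input=1 -> V=7
t=5: input=4 -> V=0 FIRE
t=6: input=1 -> V=7
t=7: input=1 -> V=13
t=8: input=2 -> V=0 FIRE
t=9: input=3 -> V=0 FIRE
t=10: input=2 -> V=14
t=11: input=1 -> V=19
t=12: input=1 -> V=0 FIRE
t=13: input=3 -> V=0 FIRE

Answer: 1 3 5 8 9 12 13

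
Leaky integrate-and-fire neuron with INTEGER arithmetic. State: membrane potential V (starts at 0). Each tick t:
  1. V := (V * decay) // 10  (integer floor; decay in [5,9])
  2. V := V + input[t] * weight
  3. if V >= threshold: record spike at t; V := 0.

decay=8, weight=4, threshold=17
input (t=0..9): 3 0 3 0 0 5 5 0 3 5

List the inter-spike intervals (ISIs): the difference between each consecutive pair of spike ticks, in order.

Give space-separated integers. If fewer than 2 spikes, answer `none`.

Answer: 3 1 3

Derivation:
t=0: input=3 -> V=12
t=1: input=0 -> V=9
t=2: input=3 -> V=0 FIRE
t=3: input=0 -> V=0
t=4: input=0 -> V=0
t=5: input=5 -> V=0 FIRE
t=6: input=5 -> V=0 FIRE
t=7: input=0 -> V=0
t=8: input=3 -> V=12
t=9: input=5 -> V=0 FIRE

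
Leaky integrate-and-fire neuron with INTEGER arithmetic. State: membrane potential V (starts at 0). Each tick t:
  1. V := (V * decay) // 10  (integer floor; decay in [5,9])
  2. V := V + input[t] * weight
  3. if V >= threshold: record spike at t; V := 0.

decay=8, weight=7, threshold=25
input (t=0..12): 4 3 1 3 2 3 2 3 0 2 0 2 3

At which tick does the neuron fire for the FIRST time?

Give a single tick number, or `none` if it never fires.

Answer: 0

Derivation:
t=0: input=4 -> V=0 FIRE
t=1: input=3 -> V=21
t=2: input=1 -> V=23
t=3: input=3 -> V=0 FIRE
t=4: input=2 -> V=14
t=5: input=3 -> V=0 FIRE
t=6: input=2 -> V=14
t=7: input=3 -> V=0 FIRE
t=8: input=0 -> V=0
t=9: input=2 -> V=14
t=10: input=0 -> V=11
t=11: input=2 -> V=22
t=12: input=3 -> V=0 FIRE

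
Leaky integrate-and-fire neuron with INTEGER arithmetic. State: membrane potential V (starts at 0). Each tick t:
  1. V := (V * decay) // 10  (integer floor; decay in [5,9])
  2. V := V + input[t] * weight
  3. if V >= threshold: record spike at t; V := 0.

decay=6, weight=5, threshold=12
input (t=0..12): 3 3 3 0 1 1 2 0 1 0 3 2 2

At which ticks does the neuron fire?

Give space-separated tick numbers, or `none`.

t=0: input=3 -> V=0 FIRE
t=1: input=3 -> V=0 FIRE
t=2: input=3 -> V=0 FIRE
t=3: input=0 -> V=0
t=4: input=1 -> V=5
t=5: input=1 -> V=8
t=6: input=2 -> V=0 FIRE
t=7: input=0 -> V=0
t=8: input=1 -> V=5
t=9: input=0 -> V=3
t=10: input=3 -> V=0 FIRE
t=11: input=2 -> V=10
t=12: input=2 -> V=0 FIRE

Answer: 0 1 2 6 10 12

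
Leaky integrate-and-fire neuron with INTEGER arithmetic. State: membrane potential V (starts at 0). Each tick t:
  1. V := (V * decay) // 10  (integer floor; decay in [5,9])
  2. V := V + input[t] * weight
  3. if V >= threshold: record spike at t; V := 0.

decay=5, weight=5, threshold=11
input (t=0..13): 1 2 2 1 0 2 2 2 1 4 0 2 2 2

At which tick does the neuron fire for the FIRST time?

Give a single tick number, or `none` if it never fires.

t=0: input=1 -> V=5
t=1: input=2 -> V=0 FIRE
t=2: input=2 -> V=10
t=3: input=1 -> V=10
t=4: input=0 -> V=5
t=5: input=2 -> V=0 FIRE
t=6: input=2 -> V=10
t=7: input=2 -> V=0 FIRE
t=8: input=1 -> V=5
t=9: input=4 -> V=0 FIRE
t=10: input=0 -> V=0
t=11: input=2 -> V=10
t=12: input=2 -> V=0 FIRE
t=13: input=2 -> V=10

Answer: 1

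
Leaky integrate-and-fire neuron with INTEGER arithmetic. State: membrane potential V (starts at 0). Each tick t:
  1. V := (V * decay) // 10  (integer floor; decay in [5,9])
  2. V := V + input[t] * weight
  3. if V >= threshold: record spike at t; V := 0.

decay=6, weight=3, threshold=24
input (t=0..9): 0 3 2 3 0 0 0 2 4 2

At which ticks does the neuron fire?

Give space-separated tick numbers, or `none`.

t=0: input=0 -> V=0
t=1: input=3 -> V=9
t=2: input=2 -> V=11
t=3: input=3 -> V=15
t=4: input=0 -> V=9
t=5: input=0 -> V=5
t=6: input=0 -> V=3
t=7: input=2 -> V=7
t=8: input=4 -> V=16
t=9: input=2 -> V=15

Answer: none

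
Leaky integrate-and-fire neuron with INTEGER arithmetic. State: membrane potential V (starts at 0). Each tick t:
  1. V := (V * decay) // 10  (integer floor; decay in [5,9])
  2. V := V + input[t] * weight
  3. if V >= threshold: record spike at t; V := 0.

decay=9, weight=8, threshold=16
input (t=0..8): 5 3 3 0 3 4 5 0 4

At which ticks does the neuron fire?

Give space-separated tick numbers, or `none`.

Answer: 0 1 2 4 5 6 8

Derivation:
t=0: input=5 -> V=0 FIRE
t=1: input=3 -> V=0 FIRE
t=2: input=3 -> V=0 FIRE
t=3: input=0 -> V=0
t=4: input=3 -> V=0 FIRE
t=5: input=4 -> V=0 FIRE
t=6: input=5 -> V=0 FIRE
t=7: input=0 -> V=0
t=8: input=4 -> V=0 FIRE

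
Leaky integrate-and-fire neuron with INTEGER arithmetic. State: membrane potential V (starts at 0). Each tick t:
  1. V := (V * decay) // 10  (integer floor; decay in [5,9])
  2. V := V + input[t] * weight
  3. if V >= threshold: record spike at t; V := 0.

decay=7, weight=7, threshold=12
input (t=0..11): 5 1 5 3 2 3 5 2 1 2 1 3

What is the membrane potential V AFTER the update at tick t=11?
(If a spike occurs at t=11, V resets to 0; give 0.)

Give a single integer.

Answer: 0

Derivation:
t=0: input=5 -> V=0 FIRE
t=1: input=1 -> V=7
t=2: input=5 -> V=0 FIRE
t=3: input=3 -> V=0 FIRE
t=4: input=2 -> V=0 FIRE
t=5: input=3 -> V=0 FIRE
t=6: input=5 -> V=0 FIRE
t=7: input=2 -> V=0 FIRE
t=8: input=1 -> V=7
t=9: input=2 -> V=0 FIRE
t=10: input=1 -> V=7
t=11: input=3 -> V=0 FIRE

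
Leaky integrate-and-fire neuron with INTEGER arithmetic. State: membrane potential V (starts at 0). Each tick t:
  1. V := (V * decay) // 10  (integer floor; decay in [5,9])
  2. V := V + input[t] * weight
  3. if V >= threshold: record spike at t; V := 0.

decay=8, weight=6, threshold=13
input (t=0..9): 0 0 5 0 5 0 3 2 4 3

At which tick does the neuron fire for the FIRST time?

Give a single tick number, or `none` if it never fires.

Answer: 2

Derivation:
t=0: input=0 -> V=0
t=1: input=0 -> V=0
t=2: input=5 -> V=0 FIRE
t=3: input=0 -> V=0
t=4: input=5 -> V=0 FIRE
t=5: input=0 -> V=0
t=6: input=3 -> V=0 FIRE
t=7: input=2 -> V=12
t=8: input=4 -> V=0 FIRE
t=9: input=3 -> V=0 FIRE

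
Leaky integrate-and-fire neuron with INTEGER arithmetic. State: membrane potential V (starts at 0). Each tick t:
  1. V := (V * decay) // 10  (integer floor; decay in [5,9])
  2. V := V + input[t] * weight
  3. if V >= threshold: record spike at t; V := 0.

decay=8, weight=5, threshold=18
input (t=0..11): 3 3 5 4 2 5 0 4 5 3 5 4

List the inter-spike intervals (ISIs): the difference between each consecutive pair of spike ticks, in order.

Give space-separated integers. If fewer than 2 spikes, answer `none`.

Answer: 1 1 2 2 1 2 1

Derivation:
t=0: input=3 -> V=15
t=1: input=3 -> V=0 FIRE
t=2: input=5 -> V=0 FIRE
t=3: input=4 -> V=0 FIRE
t=4: input=2 -> V=10
t=5: input=5 -> V=0 FIRE
t=6: input=0 -> V=0
t=7: input=4 -> V=0 FIRE
t=8: input=5 -> V=0 FIRE
t=9: input=3 -> V=15
t=10: input=5 -> V=0 FIRE
t=11: input=4 -> V=0 FIRE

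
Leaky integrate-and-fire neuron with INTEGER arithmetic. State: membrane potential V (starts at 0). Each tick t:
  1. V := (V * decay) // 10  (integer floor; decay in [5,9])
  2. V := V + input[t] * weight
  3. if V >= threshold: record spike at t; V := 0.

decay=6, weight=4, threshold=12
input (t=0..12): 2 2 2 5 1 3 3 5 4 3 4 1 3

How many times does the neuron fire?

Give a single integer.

t=0: input=2 -> V=8
t=1: input=2 -> V=0 FIRE
t=2: input=2 -> V=8
t=3: input=5 -> V=0 FIRE
t=4: input=1 -> V=4
t=5: input=3 -> V=0 FIRE
t=6: input=3 -> V=0 FIRE
t=7: input=5 -> V=0 FIRE
t=8: input=4 -> V=0 FIRE
t=9: input=3 -> V=0 FIRE
t=10: input=4 -> V=0 FIRE
t=11: input=1 -> V=4
t=12: input=3 -> V=0 FIRE

Answer: 9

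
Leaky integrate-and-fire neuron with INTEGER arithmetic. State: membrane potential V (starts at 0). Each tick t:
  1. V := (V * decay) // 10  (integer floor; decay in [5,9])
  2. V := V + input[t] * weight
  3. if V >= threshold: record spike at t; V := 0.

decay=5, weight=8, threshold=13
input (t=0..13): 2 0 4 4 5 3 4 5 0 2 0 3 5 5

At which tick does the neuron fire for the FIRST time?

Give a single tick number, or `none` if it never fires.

Answer: 0

Derivation:
t=0: input=2 -> V=0 FIRE
t=1: input=0 -> V=0
t=2: input=4 -> V=0 FIRE
t=3: input=4 -> V=0 FIRE
t=4: input=5 -> V=0 FIRE
t=5: input=3 -> V=0 FIRE
t=6: input=4 -> V=0 FIRE
t=7: input=5 -> V=0 FIRE
t=8: input=0 -> V=0
t=9: input=2 -> V=0 FIRE
t=10: input=0 -> V=0
t=11: input=3 -> V=0 FIRE
t=12: input=5 -> V=0 FIRE
t=13: input=5 -> V=0 FIRE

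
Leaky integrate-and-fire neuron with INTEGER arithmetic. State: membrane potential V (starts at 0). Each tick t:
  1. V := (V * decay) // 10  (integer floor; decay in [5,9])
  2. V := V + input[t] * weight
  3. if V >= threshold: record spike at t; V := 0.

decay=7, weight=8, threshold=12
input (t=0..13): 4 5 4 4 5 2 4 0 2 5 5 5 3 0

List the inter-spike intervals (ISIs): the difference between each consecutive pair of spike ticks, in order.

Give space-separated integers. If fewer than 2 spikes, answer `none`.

Answer: 1 1 1 1 1 1 2 1 1 1 1

Derivation:
t=0: input=4 -> V=0 FIRE
t=1: input=5 -> V=0 FIRE
t=2: input=4 -> V=0 FIRE
t=3: input=4 -> V=0 FIRE
t=4: input=5 -> V=0 FIRE
t=5: input=2 -> V=0 FIRE
t=6: input=4 -> V=0 FIRE
t=7: input=0 -> V=0
t=8: input=2 -> V=0 FIRE
t=9: input=5 -> V=0 FIRE
t=10: input=5 -> V=0 FIRE
t=11: input=5 -> V=0 FIRE
t=12: input=3 -> V=0 FIRE
t=13: input=0 -> V=0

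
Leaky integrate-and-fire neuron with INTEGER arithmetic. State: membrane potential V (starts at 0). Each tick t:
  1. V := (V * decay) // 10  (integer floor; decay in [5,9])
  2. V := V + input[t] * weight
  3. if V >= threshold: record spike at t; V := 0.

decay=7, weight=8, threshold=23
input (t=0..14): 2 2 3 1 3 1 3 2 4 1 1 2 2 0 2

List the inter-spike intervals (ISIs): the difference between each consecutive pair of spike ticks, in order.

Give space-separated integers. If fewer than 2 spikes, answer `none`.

Answer: 1 2 2 2 3 3

Derivation:
t=0: input=2 -> V=16
t=1: input=2 -> V=0 FIRE
t=2: input=3 -> V=0 FIRE
t=3: input=1 -> V=8
t=4: input=3 -> V=0 FIRE
t=5: input=1 -> V=8
t=6: input=3 -> V=0 FIRE
t=7: input=2 -> V=16
t=8: input=4 -> V=0 FIRE
t=9: input=1 -> V=8
t=10: input=1 -> V=13
t=11: input=2 -> V=0 FIRE
t=12: input=2 -> V=16
t=13: input=0 -> V=11
t=14: input=2 -> V=0 FIRE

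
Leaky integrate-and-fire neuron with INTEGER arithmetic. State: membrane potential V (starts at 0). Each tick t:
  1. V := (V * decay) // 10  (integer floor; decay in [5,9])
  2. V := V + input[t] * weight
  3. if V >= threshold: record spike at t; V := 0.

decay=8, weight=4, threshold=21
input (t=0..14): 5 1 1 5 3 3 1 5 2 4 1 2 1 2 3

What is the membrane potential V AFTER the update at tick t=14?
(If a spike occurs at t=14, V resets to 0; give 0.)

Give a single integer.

Answer: 0

Derivation:
t=0: input=5 -> V=20
t=1: input=1 -> V=20
t=2: input=1 -> V=20
t=3: input=5 -> V=0 FIRE
t=4: input=3 -> V=12
t=5: input=3 -> V=0 FIRE
t=6: input=1 -> V=4
t=7: input=5 -> V=0 FIRE
t=8: input=2 -> V=8
t=9: input=4 -> V=0 FIRE
t=10: input=1 -> V=4
t=11: input=2 -> V=11
t=12: input=1 -> V=12
t=13: input=2 -> V=17
t=14: input=3 -> V=0 FIRE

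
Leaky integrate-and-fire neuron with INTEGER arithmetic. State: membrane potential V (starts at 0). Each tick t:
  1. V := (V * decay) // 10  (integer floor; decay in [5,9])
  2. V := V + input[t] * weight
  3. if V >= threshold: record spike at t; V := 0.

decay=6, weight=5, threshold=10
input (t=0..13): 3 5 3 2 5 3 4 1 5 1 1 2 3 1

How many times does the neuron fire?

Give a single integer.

Answer: 10

Derivation:
t=0: input=3 -> V=0 FIRE
t=1: input=5 -> V=0 FIRE
t=2: input=3 -> V=0 FIRE
t=3: input=2 -> V=0 FIRE
t=4: input=5 -> V=0 FIRE
t=5: input=3 -> V=0 FIRE
t=6: input=4 -> V=0 FIRE
t=7: input=1 -> V=5
t=8: input=5 -> V=0 FIRE
t=9: input=1 -> V=5
t=10: input=1 -> V=8
t=11: input=2 -> V=0 FIRE
t=12: input=3 -> V=0 FIRE
t=13: input=1 -> V=5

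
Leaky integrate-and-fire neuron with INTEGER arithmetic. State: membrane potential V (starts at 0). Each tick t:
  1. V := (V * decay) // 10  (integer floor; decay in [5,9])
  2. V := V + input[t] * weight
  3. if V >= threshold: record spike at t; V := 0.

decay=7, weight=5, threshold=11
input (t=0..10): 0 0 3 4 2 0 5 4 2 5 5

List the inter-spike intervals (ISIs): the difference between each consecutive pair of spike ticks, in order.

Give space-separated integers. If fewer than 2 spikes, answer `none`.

t=0: input=0 -> V=0
t=1: input=0 -> V=0
t=2: input=3 -> V=0 FIRE
t=3: input=4 -> V=0 FIRE
t=4: input=2 -> V=10
t=5: input=0 -> V=7
t=6: input=5 -> V=0 FIRE
t=7: input=4 -> V=0 FIRE
t=8: input=2 -> V=10
t=9: input=5 -> V=0 FIRE
t=10: input=5 -> V=0 FIRE

Answer: 1 3 1 2 1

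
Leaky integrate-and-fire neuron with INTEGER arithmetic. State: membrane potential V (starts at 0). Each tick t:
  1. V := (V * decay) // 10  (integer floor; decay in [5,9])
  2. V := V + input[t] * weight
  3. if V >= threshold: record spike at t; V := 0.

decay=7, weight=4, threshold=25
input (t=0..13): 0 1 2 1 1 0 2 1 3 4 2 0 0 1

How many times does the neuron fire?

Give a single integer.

Answer: 1

Derivation:
t=0: input=0 -> V=0
t=1: input=1 -> V=4
t=2: input=2 -> V=10
t=3: input=1 -> V=11
t=4: input=1 -> V=11
t=5: input=0 -> V=7
t=6: input=2 -> V=12
t=7: input=1 -> V=12
t=8: input=3 -> V=20
t=9: input=4 -> V=0 FIRE
t=10: input=2 -> V=8
t=11: input=0 -> V=5
t=12: input=0 -> V=3
t=13: input=1 -> V=6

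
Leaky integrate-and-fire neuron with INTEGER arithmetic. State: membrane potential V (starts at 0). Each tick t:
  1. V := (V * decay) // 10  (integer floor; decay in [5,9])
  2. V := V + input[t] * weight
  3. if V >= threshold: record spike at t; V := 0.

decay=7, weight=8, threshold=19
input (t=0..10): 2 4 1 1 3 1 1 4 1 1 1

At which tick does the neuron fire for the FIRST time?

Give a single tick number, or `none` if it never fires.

Answer: 1

Derivation:
t=0: input=2 -> V=16
t=1: input=4 -> V=0 FIRE
t=2: input=1 -> V=8
t=3: input=1 -> V=13
t=4: input=3 -> V=0 FIRE
t=5: input=1 -> V=8
t=6: input=1 -> V=13
t=7: input=4 -> V=0 FIRE
t=8: input=1 -> V=8
t=9: input=1 -> V=13
t=10: input=1 -> V=17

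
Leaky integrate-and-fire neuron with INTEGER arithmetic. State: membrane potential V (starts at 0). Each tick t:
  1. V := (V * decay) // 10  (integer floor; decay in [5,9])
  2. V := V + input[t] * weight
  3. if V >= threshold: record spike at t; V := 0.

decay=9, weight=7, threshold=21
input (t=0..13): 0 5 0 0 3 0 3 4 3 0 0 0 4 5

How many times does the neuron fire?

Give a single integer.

Answer: 7

Derivation:
t=0: input=0 -> V=0
t=1: input=5 -> V=0 FIRE
t=2: input=0 -> V=0
t=3: input=0 -> V=0
t=4: input=3 -> V=0 FIRE
t=5: input=0 -> V=0
t=6: input=3 -> V=0 FIRE
t=7: input=4 -> V=0 FIRE
t=8: input=3 -> V=0 FIRE
t=9: input=0 -> V=0
t=10: input=0 -> V=0
t=11: input=0 -> V=0
t=12: input=4 -> V=0 FIRE
t=13: input=5 -> V=0 FIRE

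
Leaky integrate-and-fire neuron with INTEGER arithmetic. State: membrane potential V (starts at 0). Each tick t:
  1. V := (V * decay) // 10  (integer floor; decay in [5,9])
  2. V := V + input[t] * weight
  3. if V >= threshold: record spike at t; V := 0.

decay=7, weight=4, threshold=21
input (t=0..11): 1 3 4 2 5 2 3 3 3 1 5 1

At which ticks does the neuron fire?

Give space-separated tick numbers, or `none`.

t=0: input=1 -> V=4
t=1: input=3 -> V=14
t=2: input=4 -> V=0 FIRE
t=3: input=2 -> V=8
t=4: input=5 -> V=0 FIRE
t=5: input=2 -> V=8
t=6: input=3 -> V=17
t=7: input=3 -> V=0 FIRE
t=8: input=3 -> V=12
t=9: input=1 -> V=12
t=10: input=5 -> V=0 FIRE
t=11: input=1 -> V=4

Answer: 2 4 7 10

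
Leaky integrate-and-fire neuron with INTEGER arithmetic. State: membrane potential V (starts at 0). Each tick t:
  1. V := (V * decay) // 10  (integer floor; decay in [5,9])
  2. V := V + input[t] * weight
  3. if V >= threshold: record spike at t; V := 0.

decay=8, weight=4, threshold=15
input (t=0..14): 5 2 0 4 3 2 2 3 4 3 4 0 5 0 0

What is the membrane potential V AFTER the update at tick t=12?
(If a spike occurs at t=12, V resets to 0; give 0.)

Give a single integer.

t=0: input=5 -> V=0 FIRE
t=1: input=2 -> V=8
t=2: input=0 -> V=6
t=3: input=4 -> V=0 FIRE
t=4: input=3 -> V=12
t=5: input=2 -> V=0 FIRE
t=6: input=2 -> V=8
t=7: input=3 -> V=0 FIRE
t=8: input=4 -> V=0 FIRE
t=9: input=3 -> V=12
t=10: input=4 -> V=0 FIRE
t=11: input=0 -> V=0
t=12: input=5 -> V=0 FIRE
t=13: input=0 -> V=0
t=14: input=0 -> V=0

Answer: 0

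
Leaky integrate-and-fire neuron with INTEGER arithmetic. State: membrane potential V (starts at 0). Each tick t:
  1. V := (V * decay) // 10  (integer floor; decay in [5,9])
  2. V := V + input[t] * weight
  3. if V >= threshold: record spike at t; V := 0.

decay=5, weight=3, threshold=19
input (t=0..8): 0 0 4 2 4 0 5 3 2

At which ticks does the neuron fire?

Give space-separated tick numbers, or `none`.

Answer: 6

Derivation:
t=0: input=0 -> V=0
t=1: input=0 -> V=0
t=2: input=4 -> V=12
t=3: input=2 -> V=12
t=4: input=4 -> V=18
t=5: input=0 -> V=9
t=6: input=5 -> V=0 FIRE
t=7: input=3 -> V=9
t=8: input=2 -> V=10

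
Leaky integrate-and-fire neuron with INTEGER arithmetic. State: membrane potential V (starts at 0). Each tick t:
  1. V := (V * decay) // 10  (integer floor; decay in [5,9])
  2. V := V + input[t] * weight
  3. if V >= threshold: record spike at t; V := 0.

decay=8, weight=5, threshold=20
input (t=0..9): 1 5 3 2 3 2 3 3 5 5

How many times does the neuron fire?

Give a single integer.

Answer: 6

Derivation:
t=0: input=1 -> V=5
t=1: input=5 -> V=0 FIRE
t=2: input=3 -> V=15
t=3: input=2 -> V=0 FIRE
t=4: input=3 -> V=15
t=5: input=2 -> V=0 FIRE
t=6: input=3 -> V=15
t=7: input=3 -> V=0 FIRE
t=8: input=5 -> V=0 FIRE
t=9: input=5 -> V=0 FIRE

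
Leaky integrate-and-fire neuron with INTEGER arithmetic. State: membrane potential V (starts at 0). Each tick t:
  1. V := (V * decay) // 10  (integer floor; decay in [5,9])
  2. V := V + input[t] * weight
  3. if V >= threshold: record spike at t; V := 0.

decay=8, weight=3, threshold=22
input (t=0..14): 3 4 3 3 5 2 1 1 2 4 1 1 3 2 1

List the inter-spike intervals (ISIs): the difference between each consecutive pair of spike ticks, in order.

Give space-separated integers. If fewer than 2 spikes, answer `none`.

t=0: input=3 -> V=9
t=1: input=4 -> V=19
t=2: input=3 -> V=0 FIRE
t=3: input=3 -> V=9
t=4: input=5 -> V=0 FIRE
t=5: input=2 -> V=6
t=6: input=1 -> V=7
t=7: input=1 -> V=8
t=8: input=2 -> V=12
t=9: input=4 -> V=21
t=10: input=1 -> V=19
t=11: input=1 -> V=18
t=12: input=3 -> V=0 FIRE
t=13: input=2 -> V=6
t=14: input=1 -> V=7

Answer: 2 8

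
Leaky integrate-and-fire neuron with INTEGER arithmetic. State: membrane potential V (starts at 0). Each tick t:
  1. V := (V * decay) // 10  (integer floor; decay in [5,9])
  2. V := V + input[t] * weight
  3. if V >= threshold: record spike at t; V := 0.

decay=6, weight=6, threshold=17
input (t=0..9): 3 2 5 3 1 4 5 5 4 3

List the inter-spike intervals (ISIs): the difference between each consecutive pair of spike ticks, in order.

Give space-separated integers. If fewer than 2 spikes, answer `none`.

Answer: 2 1 2 1 1 1 1

Derivation:
t=0: input=3 -> V=0 FIRE
t=1: input=2 -> V=12
t=2: input=5 -> V=0 FIRE
t=3: input=3 -> V=0 FIRE
t=4: input=1 -> V=6
t=5: input=4 -> V=0 FIRE
t=6: input=5 -> V=0 FIRE
t=7: input=5 -> V=0 FIRE
t=8: input=4 -> V=0 FIRE
t=9: input=3 -> V=0 FIRE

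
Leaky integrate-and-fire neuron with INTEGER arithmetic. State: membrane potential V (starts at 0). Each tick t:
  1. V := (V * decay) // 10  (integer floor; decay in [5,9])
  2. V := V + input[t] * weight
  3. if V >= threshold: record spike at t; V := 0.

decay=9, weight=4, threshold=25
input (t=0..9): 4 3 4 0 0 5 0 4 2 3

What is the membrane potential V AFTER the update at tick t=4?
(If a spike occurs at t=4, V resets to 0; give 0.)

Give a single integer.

t=0: input=4 -> V=16
t=1: input=3 -> V=0 FIRE
t=2: input=4 -> V=16
t=3: input=0 -> V=14
t=4: input=0 -> V=12
t=5: input=5 -> V=0 FIRE
t=6: input=0 -> V=0
t=7: input=4 -> V=16
t=8: input=2 -> V=22
t=9: input=3 -> V=0 FIRE

Answer: 12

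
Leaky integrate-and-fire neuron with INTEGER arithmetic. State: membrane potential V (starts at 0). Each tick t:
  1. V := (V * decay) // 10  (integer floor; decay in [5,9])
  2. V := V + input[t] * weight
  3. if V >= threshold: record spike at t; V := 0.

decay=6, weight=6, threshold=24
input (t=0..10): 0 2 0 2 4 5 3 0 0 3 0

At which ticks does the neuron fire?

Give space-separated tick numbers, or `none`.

Answer: 4 5

Derivation:
t=0: input=0 -> V=0
t=1: input=2 -> V=12
t=2: input=0 -> V=7
t=3: input=2 -> V=16
t=4: input=4 -> V=0 FIRE
t=5: input=5 -> V=0 FIRE
t=6: input=3 -> V=18
t=7: input=0 -> V=10
t=8: input=0 -> V=6
t=9: input=3 -> V=21
t=10: input=0 -> V=12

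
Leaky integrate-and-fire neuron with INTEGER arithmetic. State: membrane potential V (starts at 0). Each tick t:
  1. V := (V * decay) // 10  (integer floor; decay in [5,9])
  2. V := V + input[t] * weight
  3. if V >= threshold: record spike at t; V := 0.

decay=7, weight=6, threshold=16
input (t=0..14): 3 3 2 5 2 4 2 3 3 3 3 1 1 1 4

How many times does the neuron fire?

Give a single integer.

Answer: 9

Derivation:
t=0: input=3 -> V=0 FIRE
t=1: input=3 -> V=0 FIRE
t=2: input=2 -> V=12
t=3: input=5 -> V=0 FIRE
t=4: input=2 -> V=12
t=5: input=4 -> V=0 FIRE
t=6: input=2 -> V=12
t=7: input=3 -> V=0 FIRE
t=8: input=3 -> V=0 FIRE
t=9: input=3 -> V=0 FIRE
t=10: input=3 -> V=0 FIRE
t=11: input=1 -> V=6
t=12: input=1 -> V=10
t=13: input=1 -> V=13
t=14: input=4 -> V=0 FIRE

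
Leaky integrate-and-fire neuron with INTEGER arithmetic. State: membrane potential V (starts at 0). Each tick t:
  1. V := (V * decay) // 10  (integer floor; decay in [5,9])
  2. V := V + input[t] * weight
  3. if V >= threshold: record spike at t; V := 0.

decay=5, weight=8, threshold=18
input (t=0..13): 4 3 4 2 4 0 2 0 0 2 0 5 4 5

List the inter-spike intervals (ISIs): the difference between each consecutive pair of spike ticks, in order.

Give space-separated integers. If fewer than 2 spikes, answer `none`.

Answer: 1 1 2 5 2 1 1

Derivation:
t=0: input=4 -> V=0 FIRE
t=1: input=3 -> V=0 FIRE
t=2: input=4 -> V=0 FIRE
t=3: input=2 -> V=16
t=4: input=4 -> V=0 FIRE
t=5: input=0 -> V=0
t=6: input=2 -> V=16
t=7: input=0 -> V=8
t=8: input=0 -> V=4
t=9: input=2 -> V=0 FIRE
t=10: input=0 -> V=0
t=11: input=5 -> V=0 FIRE
t=12: input=4 -> V=0 FIRE
t=13: input=5 -> V=0 FIRE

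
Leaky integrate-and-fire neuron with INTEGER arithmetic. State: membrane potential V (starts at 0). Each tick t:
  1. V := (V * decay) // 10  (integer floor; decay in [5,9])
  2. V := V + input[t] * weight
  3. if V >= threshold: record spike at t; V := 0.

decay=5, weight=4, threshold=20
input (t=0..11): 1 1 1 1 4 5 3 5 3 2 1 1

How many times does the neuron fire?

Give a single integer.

Answer: 2

Derivation:
t=0: input=1 -> V=4
t=1: input=1 -> V=6
t=2: input=1 -> V=7
t=3: input=1 -> V=7
t=4: input=4 -> V=19
t=5: input=5 -> V=0 FIRE
t=6: input=3 -> V=12
t=7: input=5 -> V=0 FIRE
t=8: input=3 -> V=12
t=9: input=2 -> V=14
t=10: input=1 -> V=11
t=11: input=1 -> V=9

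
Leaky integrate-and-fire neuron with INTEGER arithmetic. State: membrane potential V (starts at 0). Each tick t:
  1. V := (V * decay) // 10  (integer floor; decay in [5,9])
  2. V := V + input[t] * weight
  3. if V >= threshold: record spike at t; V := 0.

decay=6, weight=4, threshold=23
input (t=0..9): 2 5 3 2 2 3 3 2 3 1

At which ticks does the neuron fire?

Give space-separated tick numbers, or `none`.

t=0: input=2 -> V=8
t=1: input=5 -> V=0 FIRE
t=2: input=3 -> V=12
t=3: input=2 -> V=15
t=4: input=2 -> V=17
t=5: input=3 -> V=22
t=6: input=3 -> V=0 FIRE
t=7: input=2 -> V=8
t=8: input=3 -> V=16
t=9: input=1 -> V=13

Answer: 1 6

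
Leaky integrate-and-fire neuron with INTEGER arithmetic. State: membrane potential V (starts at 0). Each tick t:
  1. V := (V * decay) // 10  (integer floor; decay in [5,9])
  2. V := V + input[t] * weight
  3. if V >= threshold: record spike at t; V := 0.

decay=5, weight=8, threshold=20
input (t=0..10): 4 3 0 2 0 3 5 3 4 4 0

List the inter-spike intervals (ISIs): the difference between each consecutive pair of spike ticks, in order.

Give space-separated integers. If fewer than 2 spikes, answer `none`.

t=0: input=4 -> V=0 FIRE
t=1: input=3 -> V=0 FIRE
t=2: input=0 -> V=0
t=3: input=2 -> V=16
t=4: input=0 -> V=8
t=5: input=3 -> V=0 FIRE
t=6: input=5 -> V=0 FIRE
t=7: input=3 -> V=0 FIRE
t=8: input=4 -> V=0 FIRE
t=9: input=4 -> V=0 FIRE
t=10: input=0 -> V=0

Answer: 1 4 1 1 1 1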